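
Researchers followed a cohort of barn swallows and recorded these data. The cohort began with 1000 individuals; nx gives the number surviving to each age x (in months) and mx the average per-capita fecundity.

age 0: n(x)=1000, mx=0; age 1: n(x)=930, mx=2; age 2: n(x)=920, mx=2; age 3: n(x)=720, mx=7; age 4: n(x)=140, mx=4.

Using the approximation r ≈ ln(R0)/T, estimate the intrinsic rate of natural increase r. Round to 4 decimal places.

lx = nx/n0 = nx/1000: 1, 0.93, 0.92, 0.72, 0.14
R0 = Σ lx·mx = 0 + 1.86 + 1.84 + 5.04 + 0.56 = 9.3
Σ x·lx·mx = 22.9; T = 22.9/9.3 = 2.46237…
r ≈ ln(R0)/T = ln(9.3)/2.46237… = 0.905639… → 0.9056

0.9056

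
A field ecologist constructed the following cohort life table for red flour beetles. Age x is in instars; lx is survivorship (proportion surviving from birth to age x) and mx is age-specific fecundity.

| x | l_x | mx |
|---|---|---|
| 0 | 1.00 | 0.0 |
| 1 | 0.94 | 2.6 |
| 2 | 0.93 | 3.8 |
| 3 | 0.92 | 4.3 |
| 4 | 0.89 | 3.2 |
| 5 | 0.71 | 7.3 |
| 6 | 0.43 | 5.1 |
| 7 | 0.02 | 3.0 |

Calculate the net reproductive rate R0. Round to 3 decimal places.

lx·mx by age: 0, 2.444, 3.534, 3.956, 2.848, 5.183, 2.193, 0.06
R0 = Σ lx·mx = 20.218 → 20.218

20.218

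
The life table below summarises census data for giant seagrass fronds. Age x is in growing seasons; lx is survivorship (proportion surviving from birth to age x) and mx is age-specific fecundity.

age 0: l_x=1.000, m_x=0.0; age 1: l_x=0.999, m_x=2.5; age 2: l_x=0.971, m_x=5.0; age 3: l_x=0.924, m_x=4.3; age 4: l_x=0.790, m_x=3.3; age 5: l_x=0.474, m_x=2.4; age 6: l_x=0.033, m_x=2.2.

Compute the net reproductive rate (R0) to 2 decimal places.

15.14

lx·mx by age: 0, 2.4975, 4.855, 3.9732, 2.607, 1.1376, 0.0726
R0 = Σ lx·mx = 15.1429 → 15.14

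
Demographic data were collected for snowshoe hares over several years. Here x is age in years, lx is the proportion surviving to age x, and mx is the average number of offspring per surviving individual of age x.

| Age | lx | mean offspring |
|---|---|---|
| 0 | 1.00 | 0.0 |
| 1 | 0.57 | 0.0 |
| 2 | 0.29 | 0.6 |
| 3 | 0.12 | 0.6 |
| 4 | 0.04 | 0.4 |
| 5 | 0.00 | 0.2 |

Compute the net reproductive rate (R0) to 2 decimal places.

lx·mx by age: 0, 0, 0.174, 0.072, 0.016, 0
R0 = Σ lx·mx = 0.262 → 0.26

0.26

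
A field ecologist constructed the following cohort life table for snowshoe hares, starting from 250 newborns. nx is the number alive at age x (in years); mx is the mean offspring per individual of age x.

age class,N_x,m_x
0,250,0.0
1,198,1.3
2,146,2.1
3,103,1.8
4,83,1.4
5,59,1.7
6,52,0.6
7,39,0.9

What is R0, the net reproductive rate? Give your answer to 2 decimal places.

lx = nx/n0 = nx/250: 1, 0.792, 0.584, 0.412, 0.332, 0.236, 0.208, 0.156
lx·mx by age: 0, 1.0296, 1.2264, 0.7416, 0.4648, 0.4012, 0.1248, 0.1404
R0 = Σ lx·mx = 4.1288 → 4.13

4.13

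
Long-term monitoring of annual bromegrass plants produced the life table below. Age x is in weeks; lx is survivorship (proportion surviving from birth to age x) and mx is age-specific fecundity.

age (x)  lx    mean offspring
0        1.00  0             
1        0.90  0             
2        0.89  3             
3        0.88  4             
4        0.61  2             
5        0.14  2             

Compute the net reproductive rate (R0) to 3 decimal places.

lx·mx by age: 0, 0, 2.67, 3.52, 1.22, 0.28
R0 = Σ lx·mx = 7.69 → 7.690

7.690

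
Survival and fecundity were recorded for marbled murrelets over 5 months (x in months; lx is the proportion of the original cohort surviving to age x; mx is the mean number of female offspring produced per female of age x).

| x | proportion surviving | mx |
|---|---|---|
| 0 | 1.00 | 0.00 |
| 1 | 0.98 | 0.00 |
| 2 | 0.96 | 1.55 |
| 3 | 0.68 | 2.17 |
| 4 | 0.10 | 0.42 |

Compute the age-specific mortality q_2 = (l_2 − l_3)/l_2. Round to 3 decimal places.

q_2 = (l_2 − l_3) / l_2 = (0.96 − 0.68) / 0.96
     = 0.28 / 0.96 = 0.291667… → 0.292

0.292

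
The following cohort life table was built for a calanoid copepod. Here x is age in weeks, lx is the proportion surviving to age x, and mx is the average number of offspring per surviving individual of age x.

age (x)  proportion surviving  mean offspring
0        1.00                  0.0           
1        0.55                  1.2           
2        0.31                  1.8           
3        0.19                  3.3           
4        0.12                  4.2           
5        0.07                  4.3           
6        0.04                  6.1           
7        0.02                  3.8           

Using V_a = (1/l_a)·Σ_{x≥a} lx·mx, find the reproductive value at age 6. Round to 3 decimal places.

lx·mx for x ≥ 6: 0.244, 0.076 → sum = 0.32
V_6 = 0.32 / l_6 = 0.32 / 0.04 = 8 → 8.000

8.000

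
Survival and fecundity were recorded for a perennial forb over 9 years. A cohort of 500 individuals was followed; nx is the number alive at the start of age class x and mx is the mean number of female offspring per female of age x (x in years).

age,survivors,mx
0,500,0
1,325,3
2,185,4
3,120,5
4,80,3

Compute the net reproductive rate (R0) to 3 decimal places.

lx = nx/n0 = nx/500: 1, 0.65, 0.37, 0.24, 0.16
lx·mx by age: 0, 1.95, 1.48, 1.2, 0.48
R0 = Σ lx·mx = 5.11 → 5.110

5.110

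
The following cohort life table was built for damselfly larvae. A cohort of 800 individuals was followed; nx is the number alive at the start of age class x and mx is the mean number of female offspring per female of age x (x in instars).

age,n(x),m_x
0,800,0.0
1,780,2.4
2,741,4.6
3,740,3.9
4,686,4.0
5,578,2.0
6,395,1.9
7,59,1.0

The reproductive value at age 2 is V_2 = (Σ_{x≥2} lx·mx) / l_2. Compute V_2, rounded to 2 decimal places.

lx = nx/n0 = nx/800: 1, 0.975, 0.92625, 0.925, 0.8575, 0.7225, 0.49375, 0.07375
lx·mx for x ≥ 2: 4.26075, 3.6075, 3.43, 1.445, 0.938125, 0.07375 → sum = 13.755125
V_2 = 13.755125 / l_2 = 13.755125 / 0.92625 = 14.850337… → 14.85

14.85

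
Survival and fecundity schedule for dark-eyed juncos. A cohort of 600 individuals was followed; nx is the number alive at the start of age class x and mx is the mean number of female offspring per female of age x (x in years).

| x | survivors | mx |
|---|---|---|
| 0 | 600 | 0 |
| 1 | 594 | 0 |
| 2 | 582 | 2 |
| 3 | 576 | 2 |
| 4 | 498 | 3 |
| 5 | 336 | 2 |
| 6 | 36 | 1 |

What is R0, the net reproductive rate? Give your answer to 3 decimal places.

lx = nx/n0 = nx/600: 1, 0.99, 0.97, 0.96, 0.83, 0.56, 0.06
lx·mx by age: 0, 0, 1.94, 1.92, 2.49, 1.12, 0.06
R0 = Σ lx·mx = 7.53 → 7.530

7.530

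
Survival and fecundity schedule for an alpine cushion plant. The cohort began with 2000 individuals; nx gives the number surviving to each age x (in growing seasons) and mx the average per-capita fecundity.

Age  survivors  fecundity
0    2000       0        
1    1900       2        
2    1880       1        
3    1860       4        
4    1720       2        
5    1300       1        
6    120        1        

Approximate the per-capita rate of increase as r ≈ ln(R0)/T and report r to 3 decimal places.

lx = nx/n0 = nx/2000: 1, 0.95, 0.94, 0.93, 0.86, 0.65, 0.06
R0 = Σ lx·mx = 0 + 1.9 + 0.94 + 3.72 + 1.72 + 0.65 + 0.06 = 8.99
Σ x·lx·mx = 25.43; T = 25.43/8.99 = 2.8287…
r ≈ ln(R0)/T = ln(8.99)/2.8287… = 0.77637… → 0.776

0.776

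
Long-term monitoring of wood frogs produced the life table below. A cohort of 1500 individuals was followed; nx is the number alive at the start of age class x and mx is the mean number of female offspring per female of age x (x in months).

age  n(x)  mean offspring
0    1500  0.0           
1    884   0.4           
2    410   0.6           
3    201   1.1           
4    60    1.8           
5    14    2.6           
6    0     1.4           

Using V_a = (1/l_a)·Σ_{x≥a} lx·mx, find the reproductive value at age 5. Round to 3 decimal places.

lx = nx/n0 = nx/1500: 1, 0.58933…, 0.27333…, 0.134, 0.04, 0.00933…, 0
lx·mx for x ≥ 5: 0.024267…, 0 → sum = 0.024267…
V_5 = 0.024267… / l_5 = 0.024267… / 0.009333… = 2.6… → 2.600

2.600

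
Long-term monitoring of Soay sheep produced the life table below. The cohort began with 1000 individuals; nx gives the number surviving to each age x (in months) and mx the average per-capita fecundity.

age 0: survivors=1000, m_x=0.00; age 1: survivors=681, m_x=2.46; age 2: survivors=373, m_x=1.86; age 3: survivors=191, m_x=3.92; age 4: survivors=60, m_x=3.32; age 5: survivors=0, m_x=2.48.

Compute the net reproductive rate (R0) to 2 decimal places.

3.32

lx = nx/n0 = nx/1000: 1, 0.681, 0.373, 0.191, 0.06, 0
lx·mx by age: 0, 1.67526, 0.69378, 0.74872, 0.1992, 0
R0 = Σ lx·mx = 3.31696 → 3.32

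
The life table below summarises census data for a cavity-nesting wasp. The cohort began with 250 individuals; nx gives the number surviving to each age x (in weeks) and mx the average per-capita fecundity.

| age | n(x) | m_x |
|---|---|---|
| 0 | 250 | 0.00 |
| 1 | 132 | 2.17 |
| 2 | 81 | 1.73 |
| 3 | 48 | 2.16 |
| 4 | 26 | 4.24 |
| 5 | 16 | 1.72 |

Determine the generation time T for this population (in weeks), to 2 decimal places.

2.18

lx = nx/n0 = nx/250: 1, 0.528, 0.324, 0.192, 0.104, 0.064
lx·mx: 0, 1.14576, 0.56052, 0.41472, 0.44096, 0.11008 → R0 = 2.67204
x·lx·mx: 0, 1.14576, 1.12104, 1.24416, 1.76384, 0.5504 → Σ = 5.8252
T = 5.8252 / 2.67204 = 2.180057… → 2.18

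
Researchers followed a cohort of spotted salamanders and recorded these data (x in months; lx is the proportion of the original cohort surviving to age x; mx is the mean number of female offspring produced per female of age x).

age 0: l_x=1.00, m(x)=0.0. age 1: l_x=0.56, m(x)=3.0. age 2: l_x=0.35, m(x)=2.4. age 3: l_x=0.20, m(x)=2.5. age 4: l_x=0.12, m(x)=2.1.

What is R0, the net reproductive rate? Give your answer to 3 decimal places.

lx·mx by age: 0, 1.68, 0.84, 0.5, 0.252
R0 = Σ lx·mx = 3.272 → 3.272

3.272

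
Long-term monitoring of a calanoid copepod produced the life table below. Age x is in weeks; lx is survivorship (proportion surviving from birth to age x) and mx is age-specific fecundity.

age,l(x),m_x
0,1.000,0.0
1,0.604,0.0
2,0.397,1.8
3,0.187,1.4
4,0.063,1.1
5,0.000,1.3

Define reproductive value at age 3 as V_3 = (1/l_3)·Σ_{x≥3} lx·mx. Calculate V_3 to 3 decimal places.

lx·mx for x ≥ 3: 0.2618, 0.0693, 0 → sum = 0.3311
V_3 = 0.3311 / l_3 = 0.3311 / 0.187 = 1.770588… → 1.771

1.771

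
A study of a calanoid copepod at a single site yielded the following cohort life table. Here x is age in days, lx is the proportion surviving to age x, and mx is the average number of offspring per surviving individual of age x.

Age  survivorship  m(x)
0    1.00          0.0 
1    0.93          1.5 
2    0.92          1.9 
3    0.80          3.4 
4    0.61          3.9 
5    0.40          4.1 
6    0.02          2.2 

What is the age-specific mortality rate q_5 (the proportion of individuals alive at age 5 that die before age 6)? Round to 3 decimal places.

0.950

q_5 = (l_5 − l_6) / l_5 = (0.4 − 0.02) / 0.4
     = 0.38 / 0.4 = 0.95 → 0.950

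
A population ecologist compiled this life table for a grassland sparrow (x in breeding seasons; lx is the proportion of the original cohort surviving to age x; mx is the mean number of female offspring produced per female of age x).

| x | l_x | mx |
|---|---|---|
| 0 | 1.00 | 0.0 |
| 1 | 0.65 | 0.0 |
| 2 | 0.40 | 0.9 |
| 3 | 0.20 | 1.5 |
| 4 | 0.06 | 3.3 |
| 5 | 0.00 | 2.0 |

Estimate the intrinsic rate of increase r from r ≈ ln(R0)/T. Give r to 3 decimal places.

R0 = Σ lx·mx = 0 + 0 + 0.36 + 0.3 + 0.198 + 0 = 0.858
Σ x·lx·mx = 2.412; T = 2.412/0.858 = 2.81119…
r ≈ ln(R0)/T = ln(0.858)/2.81119… = -0.05448… → -0.054

-0.054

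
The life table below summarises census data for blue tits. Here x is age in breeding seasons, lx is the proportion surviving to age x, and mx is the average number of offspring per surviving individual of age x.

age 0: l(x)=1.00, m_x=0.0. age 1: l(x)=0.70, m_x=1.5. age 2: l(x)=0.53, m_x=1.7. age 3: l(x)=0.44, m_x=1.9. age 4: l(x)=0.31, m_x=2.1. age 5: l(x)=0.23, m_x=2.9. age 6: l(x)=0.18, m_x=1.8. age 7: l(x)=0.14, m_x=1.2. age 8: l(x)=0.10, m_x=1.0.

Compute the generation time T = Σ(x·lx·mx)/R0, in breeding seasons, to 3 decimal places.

lx·mx: 0, 1.05, 0.901, 0.836, 0.651, 0.667, 0.324, 0.168, 0.1 → R0 = 4.697
x·lx·mx: 0, 1.05, 1.802, 2.508, 2.604, 3.335, 1.944, 1.176, 0.8 → Σ = 15.219
T = 15.219 / 4.697 = 3.240153… → 3.240

3.240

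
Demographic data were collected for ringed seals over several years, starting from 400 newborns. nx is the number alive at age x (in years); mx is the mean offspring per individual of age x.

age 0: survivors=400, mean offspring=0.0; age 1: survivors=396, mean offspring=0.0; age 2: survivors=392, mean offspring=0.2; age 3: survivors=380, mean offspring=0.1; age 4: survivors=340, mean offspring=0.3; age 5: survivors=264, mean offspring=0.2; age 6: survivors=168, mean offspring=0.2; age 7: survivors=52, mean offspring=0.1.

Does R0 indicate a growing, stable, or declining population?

declining

lx = nx/n0 = nx/400: 1, 0.99, 0.98, 0.95, 0.85, 0.66, 0.42, 0.13
R0 = Σ lx·mx = 0 + 0 + 0.196 + 0.095 + 0.255 + 0.132 + 0.084 + 0.013 = 0.775
R0 < 1, so the population is declining.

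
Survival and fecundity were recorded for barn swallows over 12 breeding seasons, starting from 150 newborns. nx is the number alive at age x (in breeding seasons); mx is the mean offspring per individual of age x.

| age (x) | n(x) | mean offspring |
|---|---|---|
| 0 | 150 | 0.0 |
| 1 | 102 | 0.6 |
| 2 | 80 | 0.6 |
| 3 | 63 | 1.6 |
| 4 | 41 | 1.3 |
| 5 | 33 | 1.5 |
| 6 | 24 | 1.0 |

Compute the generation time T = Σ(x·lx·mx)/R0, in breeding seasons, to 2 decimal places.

3.16

lx = nx/n0 = nx/150: 1, 0.68, 0.53333…, 0.42, 0.27333…, 0.22, 0.16
lx·mx: 0, 0.408, 0.32…, 0.672, 0.355333…, 0.33, 0.16 → R0 = 2.245333…
x·lx·mx: 0, 0.408, 0.64…, 2.016, 1.421333…, 1.65, 0.96 → Σ = 7.095333…
T = 7.095333… / 2.245333… = 3.160036… → 3.16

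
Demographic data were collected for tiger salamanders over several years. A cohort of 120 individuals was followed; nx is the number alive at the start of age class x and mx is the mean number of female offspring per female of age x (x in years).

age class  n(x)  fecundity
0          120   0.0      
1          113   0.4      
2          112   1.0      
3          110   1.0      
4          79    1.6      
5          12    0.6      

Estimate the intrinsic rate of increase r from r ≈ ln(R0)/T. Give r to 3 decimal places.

lx = nx/n0 = nx/120: 1, 0.94167…, 0.93333…, 0.91667…, 0.65833…, 0.1
R0 = Σ lx·mx = 0 + 0.37667… + 0.93333… + 0.91667… + 1.05333… + 0.06 = 3.34…
Σ x·lx·mx = 9.506667…; T = 9.506667…/3.34… = 2.84631…
r ≈ ln(R0)/T = ln(3.34…)/2.84631… = 0.4237… → 0.424

0.424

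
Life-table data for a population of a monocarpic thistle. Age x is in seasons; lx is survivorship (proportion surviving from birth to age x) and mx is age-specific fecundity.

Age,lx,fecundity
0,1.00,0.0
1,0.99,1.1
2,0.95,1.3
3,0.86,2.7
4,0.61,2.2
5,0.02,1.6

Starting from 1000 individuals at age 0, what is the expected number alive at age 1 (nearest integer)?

Expected survivors = N0 · l_1 = 1000 × 0.99 = 990 → 990

990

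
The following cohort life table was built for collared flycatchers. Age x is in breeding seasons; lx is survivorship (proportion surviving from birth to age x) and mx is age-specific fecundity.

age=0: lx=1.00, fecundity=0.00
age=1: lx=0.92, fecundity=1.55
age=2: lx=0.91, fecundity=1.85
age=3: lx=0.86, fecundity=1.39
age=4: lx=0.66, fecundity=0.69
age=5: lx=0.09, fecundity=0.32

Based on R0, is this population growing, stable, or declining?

growing

R0 = Σ lx·mx = 0 + 1.426 + 1.6835 + 1.1954 + 0.4554 + 0.0288 = 4.7891
R0 > 1, so the population is growing.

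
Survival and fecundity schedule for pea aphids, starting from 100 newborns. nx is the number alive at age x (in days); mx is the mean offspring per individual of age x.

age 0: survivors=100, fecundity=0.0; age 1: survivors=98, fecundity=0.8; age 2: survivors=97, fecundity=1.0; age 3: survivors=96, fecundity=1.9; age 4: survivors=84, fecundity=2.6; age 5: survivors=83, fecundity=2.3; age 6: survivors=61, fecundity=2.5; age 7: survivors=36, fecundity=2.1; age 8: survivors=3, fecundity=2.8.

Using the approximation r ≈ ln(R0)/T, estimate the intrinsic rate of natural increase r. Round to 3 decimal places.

0.556

lx = nx/n0 = nx/100: 1, 0.98, 0.97, 0.96, 0.84, 0.83, 0.61, 0.36, 0.03
R0 = Σ lx·mx = 0 + 0.784 + 0.97 + 1.824 + 2.184 + 1.909 + 1.525 + 0.756 + 0.084 = 10.036
Σ x·lx·mx = 41.591; T = 41.591/10.036 = 4.14418…
r ≈ ln(R0)/T = ln(10.036)/4.14418… = 0.55649… → 0.556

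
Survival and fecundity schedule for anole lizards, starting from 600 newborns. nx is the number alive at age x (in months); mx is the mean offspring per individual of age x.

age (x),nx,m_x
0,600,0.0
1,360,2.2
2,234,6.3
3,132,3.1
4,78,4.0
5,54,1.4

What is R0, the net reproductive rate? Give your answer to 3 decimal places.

5.105

lx = nx/n0 = nx/600: 1, 0.6, 0.39, 0.22, 0.13, 0.09
lx·mx by age: 0, 1.32, 2.457, 0.682, 0.52, 0.126
R0 = Σ lx·mx = 5.105 → 5.105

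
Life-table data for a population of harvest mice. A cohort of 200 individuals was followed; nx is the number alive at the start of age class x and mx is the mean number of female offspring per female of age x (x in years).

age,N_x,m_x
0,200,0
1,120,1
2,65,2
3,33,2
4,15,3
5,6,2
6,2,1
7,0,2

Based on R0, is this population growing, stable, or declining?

lx = nx/n0 = nx/200: 1, 0.6, 0.325, 0.165, 0.075, 0.03, 0.01, 0
R0 = Σ lx·mx = 0 + 0.6 + 0.65 + 0.33 + 0.225 + 0.06 + 0.01 + 0 = 1.875
R0 > 1, so the population is growing.

growing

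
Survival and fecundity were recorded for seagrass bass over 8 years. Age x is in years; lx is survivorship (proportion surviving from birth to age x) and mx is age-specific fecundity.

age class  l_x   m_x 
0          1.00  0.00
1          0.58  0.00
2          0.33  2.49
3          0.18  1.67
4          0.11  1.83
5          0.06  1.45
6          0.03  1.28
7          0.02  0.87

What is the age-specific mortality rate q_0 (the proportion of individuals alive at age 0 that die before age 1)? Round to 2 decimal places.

0.42

q_0 = (l_0 − l_1) / l_0 = (1 − 0.58) / 1
     = 0.42 / 1 = 0.42 → 0.42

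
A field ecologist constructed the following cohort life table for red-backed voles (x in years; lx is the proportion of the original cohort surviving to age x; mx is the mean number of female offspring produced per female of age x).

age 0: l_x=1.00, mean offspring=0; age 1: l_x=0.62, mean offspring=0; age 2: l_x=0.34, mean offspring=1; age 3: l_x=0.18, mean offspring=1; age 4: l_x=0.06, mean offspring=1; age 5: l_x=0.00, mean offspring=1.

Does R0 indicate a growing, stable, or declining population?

declining

R0 = Σ lx·mx = 0 + 0 + 0.34 + 0.18 + 0.06 + 0 = 0.58
R0 < 1, so the population is declining.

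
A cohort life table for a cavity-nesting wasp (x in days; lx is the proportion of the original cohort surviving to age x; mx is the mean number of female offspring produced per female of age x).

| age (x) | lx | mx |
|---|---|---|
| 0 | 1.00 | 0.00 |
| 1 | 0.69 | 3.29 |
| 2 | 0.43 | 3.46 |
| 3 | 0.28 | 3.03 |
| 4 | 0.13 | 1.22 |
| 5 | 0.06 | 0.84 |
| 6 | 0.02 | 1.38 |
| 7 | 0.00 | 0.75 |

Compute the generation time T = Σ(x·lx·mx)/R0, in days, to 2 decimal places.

1.83

lx·mx: 0, 2.2701, 1.4878, 0.8484, 0.1586, 0.0504, 0.0276, 0 → R0 = 4.8429
x·lx·mx: 0, 2.2701, 2.9756, 2.5452, 0.6344, 0.252, 0.1656, 0 → Σ = 8.8429
T = 8.8429 / 4.8429 = 1.825951… → 1.83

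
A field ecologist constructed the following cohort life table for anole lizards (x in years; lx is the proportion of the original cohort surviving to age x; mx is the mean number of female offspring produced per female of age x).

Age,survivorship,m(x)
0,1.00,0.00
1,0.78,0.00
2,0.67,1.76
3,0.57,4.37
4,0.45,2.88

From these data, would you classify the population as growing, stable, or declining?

R0 = Σ lx·mx = 0 + 0 + 1.1792 + 2.4909 + 1.296 = 4.9661
R0 > 1, so the population is growing.

growing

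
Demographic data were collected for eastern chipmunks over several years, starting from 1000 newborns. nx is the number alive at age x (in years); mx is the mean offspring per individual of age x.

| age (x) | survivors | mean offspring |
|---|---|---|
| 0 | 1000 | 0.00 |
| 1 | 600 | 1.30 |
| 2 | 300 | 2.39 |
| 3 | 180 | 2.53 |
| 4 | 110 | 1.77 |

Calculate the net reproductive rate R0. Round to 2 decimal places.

2.15

lx = nx/n0 = nx/1000: 1, 0.6, 0.3, 0.18, 0.11
lx·mx by age: 0, 0.78, 0.717, 0.4554, 0.1947
R0 = Σ lx·mx = 2.1471 → 2.15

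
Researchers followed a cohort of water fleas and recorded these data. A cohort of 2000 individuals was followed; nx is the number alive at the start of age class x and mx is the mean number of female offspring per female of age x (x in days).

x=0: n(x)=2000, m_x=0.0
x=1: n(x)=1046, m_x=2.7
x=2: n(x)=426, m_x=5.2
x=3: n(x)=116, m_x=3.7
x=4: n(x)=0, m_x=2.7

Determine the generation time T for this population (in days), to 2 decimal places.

lx = nx/n0 = nx/2000: 1, 0.523, 0.213, 0.058, 0
lx·mx: 0, 1.4121, 1.1076, 0.2146, 0 → R0 = 2.7343
x·lx·mx: 0, 1.4121, 2.2152, 0.6438, 0 → Σ = 4.2711
T = 4.2711 / 2.7343 = 1.562045… → 1.56

1.56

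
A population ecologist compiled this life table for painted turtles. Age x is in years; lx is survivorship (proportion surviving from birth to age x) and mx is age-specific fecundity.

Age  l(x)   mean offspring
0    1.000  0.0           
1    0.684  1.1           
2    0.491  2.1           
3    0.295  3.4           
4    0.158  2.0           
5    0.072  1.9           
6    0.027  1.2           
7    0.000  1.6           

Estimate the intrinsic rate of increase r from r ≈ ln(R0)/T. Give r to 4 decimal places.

0.4868

R0 = Σ lx·mx = 0 + 0.7524 + 1.0311 + 1.003 + 0.316 + 0.1368 + 0.0324 + 0 = 3.2717
Σ x·lx·mx = 7.966; T = 7.966/3.2717 = 2.43482…
r ≈ ln(R0)/T = ln(3.2717)/2.43482… = 0.486816… → 0.4868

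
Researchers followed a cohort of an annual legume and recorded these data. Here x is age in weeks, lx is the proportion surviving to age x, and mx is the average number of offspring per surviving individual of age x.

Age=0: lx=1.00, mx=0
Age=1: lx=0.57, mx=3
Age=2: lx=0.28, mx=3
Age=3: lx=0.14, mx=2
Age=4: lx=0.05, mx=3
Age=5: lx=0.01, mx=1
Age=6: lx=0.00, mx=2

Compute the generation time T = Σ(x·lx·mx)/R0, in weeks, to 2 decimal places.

lx·mx: 0, 1.71, 0.84, 0.28, 0.15, 0.01, 0 → R0 = 2.99
x·lx·mx: 0, 1.71, 1.68, 0.84, 0.6, 0.05, 0 → Σ = 4.88
T = 4.88 / 2.99 = 1.632107… → 1.63

1.63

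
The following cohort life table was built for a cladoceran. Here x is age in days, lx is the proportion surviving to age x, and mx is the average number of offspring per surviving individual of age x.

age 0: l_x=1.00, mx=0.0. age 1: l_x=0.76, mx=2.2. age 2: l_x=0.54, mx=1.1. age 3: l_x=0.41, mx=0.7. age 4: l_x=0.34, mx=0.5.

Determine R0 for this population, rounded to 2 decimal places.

2.72

lx·mx by age: 0, 1.672, 0.594, 0.287, 0.17
R0 = Σ lx·mx = 2.723 → 2.72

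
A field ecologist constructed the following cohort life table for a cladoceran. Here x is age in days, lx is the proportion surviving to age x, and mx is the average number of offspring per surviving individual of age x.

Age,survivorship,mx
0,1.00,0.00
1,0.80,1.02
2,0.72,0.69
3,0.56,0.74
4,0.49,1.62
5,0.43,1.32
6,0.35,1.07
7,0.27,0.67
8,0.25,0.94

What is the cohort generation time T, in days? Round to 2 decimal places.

lx·mx: 0, 0.816, 0.4968, 0.4144, 0.7938, 0.5676, 0.3745, 0.1809, 0.235 → R0 = 3.879
x·lx·mx: 0, 0.816, 0.9936, 1.2432, 3.1752, 2.838, 2.247, 1.2663, 1.88 → Σ = 14.4593
T = 14.4593 / 3.879 = 3.727584… → 3.73

3.73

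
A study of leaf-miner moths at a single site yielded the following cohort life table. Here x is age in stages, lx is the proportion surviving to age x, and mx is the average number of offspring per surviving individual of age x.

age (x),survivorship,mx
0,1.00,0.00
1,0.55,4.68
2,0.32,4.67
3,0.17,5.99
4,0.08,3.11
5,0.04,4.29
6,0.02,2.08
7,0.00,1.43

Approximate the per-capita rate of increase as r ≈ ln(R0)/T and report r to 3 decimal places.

R0 = Σ lx·mx = 0 + 2.574 + 1.4944 + 1.0183 + 0.2488 + 0.1716 + 0.0416 + 0 = 5.5487
Σ x·lx·mx = 10.7205; T = 10.7205/5.5487 = 1.93207…
r ≈ ln(R0)/T = ln(5.5487)/1.93207… = 0.8869… → 0.887

0.887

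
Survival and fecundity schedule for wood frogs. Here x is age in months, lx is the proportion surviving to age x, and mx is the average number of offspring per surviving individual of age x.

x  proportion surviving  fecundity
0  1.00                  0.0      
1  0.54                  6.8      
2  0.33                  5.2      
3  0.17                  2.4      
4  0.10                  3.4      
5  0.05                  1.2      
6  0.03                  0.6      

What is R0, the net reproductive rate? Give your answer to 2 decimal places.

6.21

lx·mx by age: 0, 3.672, 1.716, 0.408, 0.34, 0.06, 0.018
R0 = Σ lx·mx = 6.214 → 6.21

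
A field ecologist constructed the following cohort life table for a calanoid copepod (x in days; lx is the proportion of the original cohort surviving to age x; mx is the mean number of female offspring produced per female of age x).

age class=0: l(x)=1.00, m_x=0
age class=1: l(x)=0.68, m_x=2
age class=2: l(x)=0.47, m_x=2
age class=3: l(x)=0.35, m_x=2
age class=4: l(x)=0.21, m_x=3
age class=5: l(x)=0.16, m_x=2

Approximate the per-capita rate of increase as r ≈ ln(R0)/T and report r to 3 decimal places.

R0 = Σ lx·mx = 0 + 1.36 + 0.94 + 0.7 + 0.63 + 0.32 = 3.95
Σ x·lx·mx = 9.46; T = 9.46/3.95 = 2.39494…
r ≈ ln(R0)/T = ln(3.95)/2.39494… = 0.57359… → 0.574

0.574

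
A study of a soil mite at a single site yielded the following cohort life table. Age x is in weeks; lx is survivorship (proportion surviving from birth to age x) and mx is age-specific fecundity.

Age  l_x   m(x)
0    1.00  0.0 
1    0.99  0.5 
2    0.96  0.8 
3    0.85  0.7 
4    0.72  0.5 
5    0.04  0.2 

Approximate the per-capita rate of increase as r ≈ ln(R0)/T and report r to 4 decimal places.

R0 = Σ lx·mx = 0 + 0.495 + 0.768 + 0.595 + 0.36 + 0.008 = 2.226
Σ x·lx·mx = 5.296; T = 5.296/2.226 = 2.37916…
r ≈ ln(R0)/T = ln(2.226)/2.37916… = 0.33634… → 0.3363

0.3363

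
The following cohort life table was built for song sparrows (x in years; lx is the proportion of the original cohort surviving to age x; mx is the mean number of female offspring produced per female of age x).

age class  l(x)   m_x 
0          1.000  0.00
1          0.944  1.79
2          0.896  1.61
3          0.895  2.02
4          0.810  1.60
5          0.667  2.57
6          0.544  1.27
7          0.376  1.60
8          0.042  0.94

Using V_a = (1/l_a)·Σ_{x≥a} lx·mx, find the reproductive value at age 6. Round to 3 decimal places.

2.448

lx·mx for x ≥ 6: 0.69088, 0.6016, 0.03948 → sum = 1.33196
V_6 = 1.33196 / l_6 = 1.33196 / 0.544 = 2.448456… → 2.448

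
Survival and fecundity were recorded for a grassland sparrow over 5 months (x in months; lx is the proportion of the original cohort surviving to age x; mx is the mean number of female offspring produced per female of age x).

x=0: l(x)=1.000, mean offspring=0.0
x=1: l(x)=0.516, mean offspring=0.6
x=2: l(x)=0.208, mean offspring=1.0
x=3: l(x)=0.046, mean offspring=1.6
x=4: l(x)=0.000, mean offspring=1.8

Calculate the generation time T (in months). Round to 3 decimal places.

1.601

lx·mx: 0, 0.3096, 0.208, 0.0736, 0 → R0 = 0.5912
x·lx·mx: 0, 0.3096, 0.416, 0.2208, 0 → Σ = 0.9464
T = 0.9464 / 0.5912 = 1.600812… → 1.601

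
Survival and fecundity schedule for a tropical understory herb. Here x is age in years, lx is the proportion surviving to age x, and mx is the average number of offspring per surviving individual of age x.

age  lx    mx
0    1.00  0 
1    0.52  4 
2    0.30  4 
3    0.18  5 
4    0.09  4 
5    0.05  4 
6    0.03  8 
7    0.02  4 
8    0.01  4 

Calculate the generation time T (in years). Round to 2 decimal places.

2.34

lx·mx: 0, 2.08, 1.2, 0.9, 0.36, 0.2, 0.24, 0.08, 0.04 → R0 = 5.1
x·lx·mx: 0, 2.08, 2.4, 2.7, 1.44, 1, 1.44, 0.56, 0.32 → Σ = 11.94
T = 11.94 / 5.1 = 2.341176… → 2.34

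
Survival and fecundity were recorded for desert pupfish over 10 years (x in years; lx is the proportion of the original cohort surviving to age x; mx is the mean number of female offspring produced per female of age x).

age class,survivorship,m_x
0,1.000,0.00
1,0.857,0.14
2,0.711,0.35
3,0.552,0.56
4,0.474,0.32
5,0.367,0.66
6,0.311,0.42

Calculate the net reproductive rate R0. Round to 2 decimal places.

1.20

lx·mx by age: 0, 0.11998, 0.24885, 0.30912, 0.15168, 0.24222, 0.13062
R0 = Σ lx·mx = 1.20247 → 1.20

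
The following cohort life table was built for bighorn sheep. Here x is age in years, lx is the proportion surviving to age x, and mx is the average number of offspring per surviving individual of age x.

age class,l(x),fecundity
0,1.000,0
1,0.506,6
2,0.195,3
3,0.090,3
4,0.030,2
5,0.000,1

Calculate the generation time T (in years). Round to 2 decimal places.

1.33

lx·mx: 0, 3.036, 0.585, 0.27, 0.06, 0 → R0 = 3.951
x·lx·mx: 0, 3.036, 1.17, 0.81, 0.24, 0 → Σ = 5.256
T = 5.256 / 3.951 = 1.330296… → 1.33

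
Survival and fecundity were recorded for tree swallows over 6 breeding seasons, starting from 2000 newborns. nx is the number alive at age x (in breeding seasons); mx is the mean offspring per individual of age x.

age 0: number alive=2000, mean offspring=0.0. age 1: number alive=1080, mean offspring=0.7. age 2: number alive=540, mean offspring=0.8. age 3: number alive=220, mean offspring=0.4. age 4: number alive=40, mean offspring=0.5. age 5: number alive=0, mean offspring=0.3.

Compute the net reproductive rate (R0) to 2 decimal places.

0.65

lx = nx/n0 = nx/2000: 1, 0.54, 0.27, 0.11, 0.02, 0
lx·mx by age: 0, 0.378, 0.216, 0.044, 0.01, 0
R0 = Σ lx·mx = 0.648 → 0.65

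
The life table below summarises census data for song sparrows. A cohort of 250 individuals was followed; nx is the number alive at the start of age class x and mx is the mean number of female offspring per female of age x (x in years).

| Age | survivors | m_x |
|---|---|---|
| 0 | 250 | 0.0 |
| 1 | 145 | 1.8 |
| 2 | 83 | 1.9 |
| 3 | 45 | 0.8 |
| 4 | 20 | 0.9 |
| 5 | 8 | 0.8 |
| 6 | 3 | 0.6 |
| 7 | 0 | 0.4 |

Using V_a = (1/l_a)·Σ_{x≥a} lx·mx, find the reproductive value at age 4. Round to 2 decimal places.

lx = nx/n0 = nx/250: 1, 0.58, 0.332, 0.18, 0.08, 0.032, 0.012, 0
lx·mx for x ≥ 4: 0.072, 0.0256, 0.0072, 0 → sum = 0.1048
V_4 = 0.1048 / l_4 = 0.1048 / 0.08 = 1.31 → 1.31

1.31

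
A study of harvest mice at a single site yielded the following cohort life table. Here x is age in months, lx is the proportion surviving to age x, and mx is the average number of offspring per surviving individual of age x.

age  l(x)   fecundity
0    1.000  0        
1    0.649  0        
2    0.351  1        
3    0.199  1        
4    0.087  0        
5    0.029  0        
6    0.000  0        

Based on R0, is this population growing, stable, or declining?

declining

R0 = Σ lx·mx = 0 + 0 + 0.351 + 0.199 + 0 + 0 + 0 = 0.55
R0 < 1, so the population is declining.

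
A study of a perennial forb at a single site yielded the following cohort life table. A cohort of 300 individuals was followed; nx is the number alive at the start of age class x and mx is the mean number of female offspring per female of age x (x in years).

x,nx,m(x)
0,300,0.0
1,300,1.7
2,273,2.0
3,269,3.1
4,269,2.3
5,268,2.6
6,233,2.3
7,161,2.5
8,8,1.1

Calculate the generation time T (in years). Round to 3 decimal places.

lx = nx/n0 = nx/300: 1, 1, 0.91, 0.89667…, 0.89667…, 0.89333…, 0.77667…, 0.53667…, 0.02667…
lx·mx: 0, 1.7, 1.82, 2.779667…, 2.062333…, 2.322667…, 1.786333…, 1.341667…, 0.029333… → R0 = 13.842…
x·lx·mx: 0, 1.7, 3.64, 8.339…, 8.249333…, 11.613333…, 10.718…, 9.391667…, 0.234667… → Σ = 53.886…
T = 53.886… / 13.842… = 3.892935… → 3.893

3.893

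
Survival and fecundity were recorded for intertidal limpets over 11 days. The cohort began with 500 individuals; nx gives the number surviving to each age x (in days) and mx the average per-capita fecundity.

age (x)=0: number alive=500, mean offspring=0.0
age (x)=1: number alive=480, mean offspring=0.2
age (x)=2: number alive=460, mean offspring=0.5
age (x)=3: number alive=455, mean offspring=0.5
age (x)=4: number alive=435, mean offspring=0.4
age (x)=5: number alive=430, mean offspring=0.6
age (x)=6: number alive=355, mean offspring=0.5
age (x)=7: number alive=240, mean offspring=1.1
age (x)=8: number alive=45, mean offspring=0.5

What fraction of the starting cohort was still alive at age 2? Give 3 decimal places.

0.920

l_2 = n_2/n_0 = 460/500 = 0.92 → 0.920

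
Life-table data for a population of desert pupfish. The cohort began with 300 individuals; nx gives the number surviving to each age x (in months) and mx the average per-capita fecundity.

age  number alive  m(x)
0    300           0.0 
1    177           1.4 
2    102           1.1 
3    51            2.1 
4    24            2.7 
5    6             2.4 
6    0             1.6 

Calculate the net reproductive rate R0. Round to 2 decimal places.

lx = nx/n0 = nx/300: 1, 0.59, 0.34, 0.17, 0.08, 0.02, 0
lx·mx by age: 0, 0.826, 0.374, 0.357, 0.216, 0.048, 0
R0 = Σ lx·mx = 1.821 → 1.82

1.82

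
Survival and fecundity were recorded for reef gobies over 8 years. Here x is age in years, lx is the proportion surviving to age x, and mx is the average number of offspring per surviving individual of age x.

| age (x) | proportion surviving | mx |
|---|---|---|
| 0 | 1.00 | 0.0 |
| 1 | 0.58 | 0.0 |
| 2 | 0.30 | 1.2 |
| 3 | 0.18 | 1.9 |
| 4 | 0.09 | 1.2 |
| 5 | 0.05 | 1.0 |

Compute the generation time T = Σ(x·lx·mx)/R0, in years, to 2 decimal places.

lx·mx: 0, 0, 0.36, 0.342, 0.108, 0.05 → R0 = 0.86
x·lx·mx: 0, 0, 0.72, 1.026, 0.432, 0.25 → Σ = 2.428
T = 2.428 / 0.86 = 2.823256… → 2.82

2.82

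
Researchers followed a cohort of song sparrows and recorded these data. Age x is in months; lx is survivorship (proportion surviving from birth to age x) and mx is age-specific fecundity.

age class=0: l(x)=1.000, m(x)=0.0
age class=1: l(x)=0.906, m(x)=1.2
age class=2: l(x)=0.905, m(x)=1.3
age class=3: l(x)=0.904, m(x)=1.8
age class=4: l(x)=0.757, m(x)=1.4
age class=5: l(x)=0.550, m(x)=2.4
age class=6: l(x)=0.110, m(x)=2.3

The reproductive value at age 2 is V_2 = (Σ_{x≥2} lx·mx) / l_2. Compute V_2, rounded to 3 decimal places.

lx·mx for x ≥ 2: 1.1765, 1.6272, 1.0598, 1.32, 0.253 → sum = 5.4365
V_2 = 5.4365 / l_2 = 5.4365 / 0.905 = 6.007182… → 6.007

6.007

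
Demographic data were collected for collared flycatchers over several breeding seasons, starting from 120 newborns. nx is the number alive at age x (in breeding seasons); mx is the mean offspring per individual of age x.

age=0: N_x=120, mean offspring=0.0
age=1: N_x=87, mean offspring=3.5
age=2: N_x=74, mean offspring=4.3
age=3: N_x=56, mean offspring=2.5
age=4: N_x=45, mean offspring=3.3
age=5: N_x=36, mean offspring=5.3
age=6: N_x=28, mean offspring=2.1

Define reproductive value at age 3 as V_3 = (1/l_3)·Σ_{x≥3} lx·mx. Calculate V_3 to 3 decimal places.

9.609

lx = nx/n0 = nx/120: 1, 0.725, 0.61667…, 0.46667…, 0.375, 0.3, 0.23333…
lx·mx for x ≥ 3: 1.166667…, 1.2375, 1.59, 0.49… → sum = 4.484167…
V_3 = 4.484167… / l_3 = 4.484167… / 0.466667… = 9.608929… → 9.609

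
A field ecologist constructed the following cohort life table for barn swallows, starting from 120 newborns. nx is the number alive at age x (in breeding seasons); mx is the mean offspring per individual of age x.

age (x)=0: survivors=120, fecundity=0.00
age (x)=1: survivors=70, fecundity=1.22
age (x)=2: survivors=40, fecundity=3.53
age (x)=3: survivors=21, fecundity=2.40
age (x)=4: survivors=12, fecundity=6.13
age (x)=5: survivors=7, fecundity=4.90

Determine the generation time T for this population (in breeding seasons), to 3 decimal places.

lx = nx/n0 = nx/120: 1, 0.58333…, 0.33333…, 0.175, 0.1, 0.05833…
lx·mx: 0, 0.711667…, 1.176667…, 0.42, 0.613, 0.285833… → R0 = 3.207167…
x·lx·mx: 0, 0.711667…, 2.353333…, 1.26, 2.452, 1.429167… → Σ = 8.206167…
T = 8.206167… / 3.207167… = 2.558697… → 2.559

2.559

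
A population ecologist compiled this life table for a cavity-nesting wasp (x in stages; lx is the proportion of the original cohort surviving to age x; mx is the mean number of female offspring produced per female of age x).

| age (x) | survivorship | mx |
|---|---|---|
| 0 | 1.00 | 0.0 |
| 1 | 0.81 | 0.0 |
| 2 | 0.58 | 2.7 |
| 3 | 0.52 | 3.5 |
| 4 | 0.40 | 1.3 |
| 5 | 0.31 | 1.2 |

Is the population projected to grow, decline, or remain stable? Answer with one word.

growing

R0 = Σ lx·mx = 0 + 0 + 1.566 + 1.82 + 0.52 + 0.372 = 4.278
R0 > 1, so the population is growing.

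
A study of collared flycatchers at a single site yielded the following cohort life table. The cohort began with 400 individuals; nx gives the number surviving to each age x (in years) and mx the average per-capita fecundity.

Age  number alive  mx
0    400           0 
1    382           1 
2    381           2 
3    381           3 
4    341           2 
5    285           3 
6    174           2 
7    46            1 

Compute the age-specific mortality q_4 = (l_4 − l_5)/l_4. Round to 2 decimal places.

lx = nx/n0 = nx/400: 1, 0.955, 0.9525, 0.9525, 0.8525, 0.7125, 0.435, 0.115
q_4 = (l_4 − l_5) / l_4 = (0.8525 − 0.7125) / 0.8525
     = 0.14 / 0.8525 = 0.164223… → 0.16

0.16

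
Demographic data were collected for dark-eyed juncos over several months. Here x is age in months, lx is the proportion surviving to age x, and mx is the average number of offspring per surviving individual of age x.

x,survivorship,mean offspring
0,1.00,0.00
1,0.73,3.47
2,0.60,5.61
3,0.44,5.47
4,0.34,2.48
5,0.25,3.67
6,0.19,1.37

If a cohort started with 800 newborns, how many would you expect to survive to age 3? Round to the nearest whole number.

Expected survivors = N0 · l_3 = 800 × 0.44 = 352 → 352

352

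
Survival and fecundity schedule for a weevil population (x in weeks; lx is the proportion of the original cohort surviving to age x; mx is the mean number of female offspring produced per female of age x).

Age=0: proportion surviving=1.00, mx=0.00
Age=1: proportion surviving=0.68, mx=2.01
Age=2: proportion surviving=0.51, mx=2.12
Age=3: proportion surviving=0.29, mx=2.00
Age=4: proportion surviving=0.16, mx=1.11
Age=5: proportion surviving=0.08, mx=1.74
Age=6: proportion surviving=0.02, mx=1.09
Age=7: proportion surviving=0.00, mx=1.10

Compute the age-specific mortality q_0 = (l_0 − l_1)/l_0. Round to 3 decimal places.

q_0 = (l_0 − l_1) / l_0 = (1 − 0.68) / 1
     = 0.32 / 1 = 0.32 → 0.320

0.320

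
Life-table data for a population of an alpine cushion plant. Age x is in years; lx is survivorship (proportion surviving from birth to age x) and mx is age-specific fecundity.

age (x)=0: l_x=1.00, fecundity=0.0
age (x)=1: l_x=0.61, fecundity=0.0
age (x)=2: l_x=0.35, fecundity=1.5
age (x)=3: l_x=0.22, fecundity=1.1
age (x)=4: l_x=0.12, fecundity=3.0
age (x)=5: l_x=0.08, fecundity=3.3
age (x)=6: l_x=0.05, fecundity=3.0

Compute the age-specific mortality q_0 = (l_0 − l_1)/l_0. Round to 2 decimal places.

q_0 = (l_0 − l_1) / l_0 = (1 − 0.61) / 1
     = 0.39 / 1 = 0.39 → 0.39

0.39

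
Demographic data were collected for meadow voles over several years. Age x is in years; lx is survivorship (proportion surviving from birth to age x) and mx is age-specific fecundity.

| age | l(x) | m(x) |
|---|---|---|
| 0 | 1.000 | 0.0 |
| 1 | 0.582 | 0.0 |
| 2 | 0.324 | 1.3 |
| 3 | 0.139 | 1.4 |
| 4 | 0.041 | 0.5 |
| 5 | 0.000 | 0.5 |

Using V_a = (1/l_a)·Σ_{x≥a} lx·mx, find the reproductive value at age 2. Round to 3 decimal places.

lx·mx for x ≥ 2: 0.4212, 0.1946, 0.0205, 0 → sum = 0.6363
V_2 = 0.6363 / l_2 = 0.6363 / 0.324 = 1.963889… → 1.964

1.964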